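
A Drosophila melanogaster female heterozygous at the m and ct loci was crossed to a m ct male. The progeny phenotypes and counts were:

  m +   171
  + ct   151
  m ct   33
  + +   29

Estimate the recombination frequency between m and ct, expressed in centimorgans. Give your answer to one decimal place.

16.1 centimorgans

The two most frequent classes, + ct (151) and m + (171), are the parental types, so the F1 was + ct / m +.
The recombinant classes are + + and m ct: 29 + 33 = 62.
Recombination frequency = 62/384 = 0.1615 ≈ 16.1%, i.e. 16.1 centimorgans.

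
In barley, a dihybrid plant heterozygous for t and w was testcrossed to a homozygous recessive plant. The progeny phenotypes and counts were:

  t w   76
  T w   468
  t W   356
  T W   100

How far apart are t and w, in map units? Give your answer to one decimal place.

17.6 map units

The two most frequent classes, T w (468) and t W (356), are the parental types, so the F1 was T w / t W.
The recombinant classes are T W and t w: 100 + 76 = 176.
Recombination frequency = 176/1000 = 0.1760 ≈ 17.6%, i.e. 17.6 map units.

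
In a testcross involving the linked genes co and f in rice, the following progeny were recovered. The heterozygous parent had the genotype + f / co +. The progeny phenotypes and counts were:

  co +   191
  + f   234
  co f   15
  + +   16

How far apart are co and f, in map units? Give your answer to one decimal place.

6.8 map units

The recombinant classes are + + and co f: 16 + 15 = 31.
Recombination frequency = 31/456 = 0.0680 ≈ 6.8%, i.e. 6.8 map units.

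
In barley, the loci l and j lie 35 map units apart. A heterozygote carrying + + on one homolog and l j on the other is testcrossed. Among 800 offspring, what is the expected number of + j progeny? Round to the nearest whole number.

140

A map distance of 35 map units corresponds to a recombination frequency of 0.350.
The F1 is + + / l j, so + j is a recombinant gamete class with expected frequency r/2 = 0.350/2 = 0.1750.
Expected number = 0.1750 × 800 = 140.00 ≈ 140.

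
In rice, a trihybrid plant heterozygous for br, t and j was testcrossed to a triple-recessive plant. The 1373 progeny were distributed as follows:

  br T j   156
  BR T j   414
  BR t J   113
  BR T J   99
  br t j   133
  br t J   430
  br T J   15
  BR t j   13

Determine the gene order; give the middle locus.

t

The two most frequent reciprocal classes, br t J and BR T j, are the parental types, so the F1 was br t J / BR T j.
The two rarest classes, br T J and BR t j, are the double crossovers. Comparing them with the parentals, only the t allele has switched, so t is the middle locus and the order is j – t – br.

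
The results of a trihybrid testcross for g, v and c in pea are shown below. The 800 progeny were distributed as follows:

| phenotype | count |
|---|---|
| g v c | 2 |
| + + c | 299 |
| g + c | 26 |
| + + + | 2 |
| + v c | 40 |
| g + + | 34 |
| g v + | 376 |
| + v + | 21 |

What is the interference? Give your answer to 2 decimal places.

0.20

The two most frequent reciprocal classes, g v + and + + c, are the parental types, so the F1 was g v + / + + c.
The two rarest classes, g v c and + + +, are the double crossovers. Comparing them with the parentals, only the c allele has switched, so c is the middle locus and the order is v – c – g.
v–c: (74 + 4)/800 = 0.0975; c–g: (47 + 4)/800 = 0.0638.
Expected DCO frequency = 0.0975 × 0.0638 ≈ 0.00622; observed = 4/800 ≈ 0.00500.
Coefficient of coincidence = 0.00500/0.00622 ≈ 0.80; interference = 1 − 0.80 = 0.20.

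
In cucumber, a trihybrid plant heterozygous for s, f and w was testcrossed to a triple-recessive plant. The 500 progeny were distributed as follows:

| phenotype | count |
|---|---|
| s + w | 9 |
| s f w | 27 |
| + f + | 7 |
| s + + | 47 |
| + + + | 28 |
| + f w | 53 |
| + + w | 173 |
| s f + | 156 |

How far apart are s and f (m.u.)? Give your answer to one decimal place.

The two most frequent reciprocal classes, s f + and + + w, are the parental types, so the F1 was s f + / + + w.
The two rarest classes, + f + and s + w, are the double crossovers. Comparing them with the parentals, only the s allele has switched, so s is the middle locus and the order is f – s – w.
Crossovers in the f–s interval produce the single-crossover classes s + + and + f w (47 + 53 = 100) plus the double crossovers (16).
RF(f–s) = (100 + 16) / 500 = 116/500 = 0.2320 → 23.2 m.u.

23.2 m.u.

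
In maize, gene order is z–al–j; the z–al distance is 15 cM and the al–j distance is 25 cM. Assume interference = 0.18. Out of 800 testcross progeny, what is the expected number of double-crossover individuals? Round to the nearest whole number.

Map distances give recombination frequencies of 0.150 and 0.250 for the two intervals.
With interference 0.18 (so coincidence = 0.82), expected double-crossover frequency = 0.150 × 0.250 × 0.82 = 0.03075.
Expected number = 0.03075 × 800 = 24.60 ≈ 25.

25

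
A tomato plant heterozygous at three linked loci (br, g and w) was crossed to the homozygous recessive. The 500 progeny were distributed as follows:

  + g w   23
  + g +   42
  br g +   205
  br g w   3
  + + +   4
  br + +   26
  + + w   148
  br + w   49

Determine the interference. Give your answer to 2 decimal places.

The two most frequent reciprocal classes, br g + and + + w, are the parental types, so the F1 was br g + / + + w.
The two rarest classes, br g w and + + +, are the double crossovers. Comparing them with the parentals, only the w allele has switched, so w is the middle locus and the order is br – w – g.
br–w: (91 + 7)/500 = 0.1960; w–g: (49 + 7)/500 = 0.1120.
Expected DCO frequency = 0.1960 × 0.1120 ≈ 0.02195; observed = 7/500 ≈ 0.01400.
Coefficient of coincidence = 0.01400/0.02195 ≈ 0.64; interference = 1 − 0.64 = 0.36.

0.36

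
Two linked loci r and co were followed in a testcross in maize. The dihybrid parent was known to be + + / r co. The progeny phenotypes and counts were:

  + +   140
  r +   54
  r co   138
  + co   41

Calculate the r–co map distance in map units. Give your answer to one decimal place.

25.5 map units

The recombinant classes are + co and r +: 41 + 54 = 95.
Recombination frequency = 95/373 = 0.2547 ≈ 25.5%, i.e. 25.5 map units.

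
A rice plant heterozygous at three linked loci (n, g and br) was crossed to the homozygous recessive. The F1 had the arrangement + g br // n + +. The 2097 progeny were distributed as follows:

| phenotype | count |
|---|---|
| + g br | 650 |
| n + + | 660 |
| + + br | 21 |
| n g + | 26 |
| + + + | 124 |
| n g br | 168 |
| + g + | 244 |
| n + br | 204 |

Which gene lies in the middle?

g

The two rarest classes, + + br and n g +, are the double crossovers. Comparing them with the parentals, only the g allele has switched, so g is the middle locus and the order is n – g – br.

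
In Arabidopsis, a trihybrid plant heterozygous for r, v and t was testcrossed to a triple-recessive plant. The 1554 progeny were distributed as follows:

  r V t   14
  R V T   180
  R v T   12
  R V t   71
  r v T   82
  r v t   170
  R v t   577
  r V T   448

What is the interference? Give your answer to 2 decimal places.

The two most frequent reciprocal classes, R v t and r V T, are the parental types, so the F1 was R v t / r V T.
The two rarest classes, R v T and r V t, are the double crossovers. Comparing them with the parentals, only the t allele has switched, so t is the middle locus and the order is r – t – v.
r–t: (350 + 26)/1554 = 0.2420; t–v: (153 + 26)/1554 = 0.1152.
Expected DCO frequency = 0.2420 × 0.1152 ≈ 0.02788; observed = 26/1554 ≈ 0.01673.
Coefficient of coincidence = 0.01673/0.02788 ≈ 0.60; interference = 1 − 0.60 = 0.40.

0.40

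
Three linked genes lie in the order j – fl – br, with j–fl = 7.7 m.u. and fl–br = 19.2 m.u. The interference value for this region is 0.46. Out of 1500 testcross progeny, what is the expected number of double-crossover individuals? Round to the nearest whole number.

Map distances give recombination frequencies of 0.077 and 0.192 for the two intervals.
With interference 0.46 (so coincidence = 0.54), expected double-crossover frequency = 0.077 × 0.192 × 0.54 = 0.00798.
Expected number = 0.00798 × 1500 = 11.98 ≈ 12.

12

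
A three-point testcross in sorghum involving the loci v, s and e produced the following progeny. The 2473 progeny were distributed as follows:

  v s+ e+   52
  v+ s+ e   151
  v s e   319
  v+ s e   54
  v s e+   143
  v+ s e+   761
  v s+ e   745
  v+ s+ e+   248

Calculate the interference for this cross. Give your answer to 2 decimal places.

The two most frequent reciprocal classes, v s+ e and v+ s e+, are the parental types, so the F1 was v s+ e / v+ s e+.
The two rarest classes, v s+ e+ and v+ s e, are the double crossovers. Comparing them with the parentals, only the e allele has switched, so e is the middle locus and the order is s – e – v.
s–e: (567 + 106)/2473 = 0.2721; e–v: (294 + 106)/2473 = 0.1617.
Expected DCO frequency = 0.2721 × 0.1617 ≈ 0.04400; observed = 106/2473 ≈ 0.04286.
Coefficient of coincidence = 0.04286/0.04400 ≈ 0.97; interference = 1 − 0.97 = 0.03.

0.03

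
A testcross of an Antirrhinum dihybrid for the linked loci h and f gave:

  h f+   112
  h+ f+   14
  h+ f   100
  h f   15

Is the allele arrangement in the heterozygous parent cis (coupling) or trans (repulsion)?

trans

The two most frequent classes are h+ f (100) and h f+ (112); these are the parental (non-recombinant) types.
So the F1 carried h+ f on one chromosome and h f+ on the other — the recessive alleles are on opposite chromosomes (trans / repulsion).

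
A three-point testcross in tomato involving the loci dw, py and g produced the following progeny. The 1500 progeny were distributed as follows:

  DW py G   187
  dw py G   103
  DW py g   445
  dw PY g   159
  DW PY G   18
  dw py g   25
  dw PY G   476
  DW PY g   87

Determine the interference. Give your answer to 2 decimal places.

0.29

The two most frequent reciprocal classes, DW py g and dw PY G, are the parental types, so the F1 was DW py g / dw PY G.
The two rarest classes, dw py g and DW PY G, are the double crossovers. Comparing them with the parentals, only the dw allele has switched, so dw is the middle locus and the order is g – dw – py.
g–dw: (346 + 43)/1500 = 0.2593; dw–py: (190 + 43)/1500 = 0.1553.
Expected DCO frequency = 0.2593 × 0.1553 ≈ 0.04027; observed = 43/1500 ≈ 0.02867.
Coefficient of coincidence = 0.02867/0.04027 ≈ 0.71; interference = 1 − 0.71 = 0.29.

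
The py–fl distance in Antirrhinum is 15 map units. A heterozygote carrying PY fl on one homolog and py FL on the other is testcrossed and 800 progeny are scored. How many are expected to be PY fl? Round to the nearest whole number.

A map distance of 15 map units corresponds to a recombination frequency of 0.150.
The F1 is PY fl / py FL, so PY fl is a parental gamete class with expected frequency (1 − r)/2 = 0.850/2 = 0.4250.
Expected number = 0.4250 × 800 = 340.00 ≈ 340.

340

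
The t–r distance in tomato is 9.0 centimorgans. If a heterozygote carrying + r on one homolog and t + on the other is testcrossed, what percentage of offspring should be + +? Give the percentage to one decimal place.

4.5%

A map distance of 9.0 centimorgans corresponds to a recombination frequency of 0.090.
The F1 is + r / t +, so + + is a recombinant gamete class with expected frequency r/2 = 0.090/2 = 0.0450.
That is 0.0450 = 4.5% of the progeny.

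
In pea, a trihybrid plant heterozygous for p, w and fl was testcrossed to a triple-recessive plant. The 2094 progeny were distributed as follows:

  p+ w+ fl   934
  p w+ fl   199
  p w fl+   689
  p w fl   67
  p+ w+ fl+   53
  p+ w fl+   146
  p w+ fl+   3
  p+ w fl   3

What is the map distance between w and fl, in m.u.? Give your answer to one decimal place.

6.0 m.u.

The two most frequent reciprocal classes, p+ w+ fl and p w fl+, are the parental types, so the F1 was p+ w+ fl / p w fl+.
The two rarest classes, p+ w fl and p w+ fl+, are the double crossovers. Comparing them with the parentals, only the w allele has switched, so w is the middle locus and the order is fl – w – p.
Crossovers in the fl–w interval produce the single-crossover classes p+ w+ fl+ and p w fl (53 + 67 = 120) plus the double crossovers (6).
RF(fl–w) = (120 + 6) / 2094 = 126/2094 = 0.0602 → 6.0 m.u.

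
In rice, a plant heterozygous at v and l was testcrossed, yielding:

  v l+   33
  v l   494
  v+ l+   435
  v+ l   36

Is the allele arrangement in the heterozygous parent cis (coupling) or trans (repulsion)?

The two most frequent classes are v+ l+ (435) and v l (494); these are the parental (non-recombinant) types.
So the F1 carried v+ l+ on one chromosome and v l on the other — the recessive alleles are on the same chromosome (cis / coupling).

cis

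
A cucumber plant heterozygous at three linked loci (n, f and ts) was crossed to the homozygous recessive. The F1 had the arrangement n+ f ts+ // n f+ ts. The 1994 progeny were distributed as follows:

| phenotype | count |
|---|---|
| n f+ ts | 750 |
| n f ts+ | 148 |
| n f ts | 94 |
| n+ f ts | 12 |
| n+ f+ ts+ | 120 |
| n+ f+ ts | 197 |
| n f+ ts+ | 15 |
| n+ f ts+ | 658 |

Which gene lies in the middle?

ts

The two rarest classes, n+ f ts and n f+ ts+, are the double crossovers. Comparing them with the parentals, only the ts allele has switched, so ts is the middle locus and the order is f – ts – n.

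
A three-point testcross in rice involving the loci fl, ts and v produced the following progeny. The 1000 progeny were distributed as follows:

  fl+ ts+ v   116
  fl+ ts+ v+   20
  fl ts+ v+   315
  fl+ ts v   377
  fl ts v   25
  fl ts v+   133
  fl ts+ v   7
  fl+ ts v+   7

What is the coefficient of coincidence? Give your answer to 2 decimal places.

0.90

The two most frequent reciprocal classes, fl ts+ v+ and fl+ ts v, are the parental types, so the F1 was fl ts+ v+ / fl+ ts v.
The two rarest classes, fl ts+ v and fl+ ts v+, are the double crossovers. Comparing them with the parentals, only the v allele has switched, so v is the middle locus and the order is fl – v – ts.
fl–v: (45 + 14)/1000 = 0.0590; v–ts: (249 + 14)/1000 = 0.2630.
Expected DCO frequency = 0.0590 × 0.2630 ≈ 0.01552; observed = 14/1000 ≈ 0.01400.
Coefficient of coincidence = 0.01400/0.01552 ≈ 0.90.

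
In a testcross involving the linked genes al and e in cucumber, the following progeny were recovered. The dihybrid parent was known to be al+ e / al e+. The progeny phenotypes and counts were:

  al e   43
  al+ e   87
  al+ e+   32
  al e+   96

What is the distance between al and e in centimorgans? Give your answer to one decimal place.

The recombinant classes are al+ e+ and al e: 32 + 43 = 75.
Recombination frequency = 75/258 = 0.2907 ≈ 29.1%, i.e. 29.1 centimorgans.

29.1 centimorgans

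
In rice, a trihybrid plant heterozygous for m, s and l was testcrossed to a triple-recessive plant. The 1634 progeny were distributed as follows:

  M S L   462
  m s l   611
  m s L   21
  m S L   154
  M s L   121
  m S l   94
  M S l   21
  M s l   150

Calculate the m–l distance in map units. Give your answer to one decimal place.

The two most frequent reciprocal classes, M S L and m s l, are the parental types, so the F1 was M S L / m s l.
The two rarest classes, M S l and m s L, are the double crossovers. Comparing them with the parentals, only the l allele has switched, so l is the middle locus and the order is s – l – m.
Crossovers in the l–m interval produce the single-crossover classes m S L and M s l (154 + 150 = 304) plus the double crossovers (42).
RF(l–m) = (304 + 42) / 1634 = 346/1634 = 0.2118 → 21.2 map units.

21.2 map units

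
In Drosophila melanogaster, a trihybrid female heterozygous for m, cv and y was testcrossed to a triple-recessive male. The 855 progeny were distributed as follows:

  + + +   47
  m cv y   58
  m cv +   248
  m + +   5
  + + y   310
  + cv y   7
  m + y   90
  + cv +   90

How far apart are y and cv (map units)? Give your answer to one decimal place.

The two most frequent reciprocal classes, + + y and m cv +, are the parental types, so the F1 was + + y / m cv +.
The two rarest classes, + cv y and m + +, are the double crossovers. Comparing them with the parentals, only the cv allele has switched, so cv is the middle locus and the order is y – cv – m.
Crossovers in the y–cv interval produce the single-crossover classes + + + and m cv y (47 + 58 = 105) plus the double crossovers (12).
RF(y–cv) = (105 + 12) / 855 = 117/855 = 0.1368 → 13.7 map units.

13.7 map units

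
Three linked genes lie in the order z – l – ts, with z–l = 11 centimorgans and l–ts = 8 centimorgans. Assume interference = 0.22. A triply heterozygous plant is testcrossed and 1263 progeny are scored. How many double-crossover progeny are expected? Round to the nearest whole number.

9

Map distances give recombination frequencies of 0.110 and 0.080 for the two intervals.
With interference 0.22 (so coincidence = 0.78), expected double-crossover frequency = 0.110 × 0.080 × 0.78 = 0.00686.
Expected number = 0.00686 × 1263 = 8.67 ≈ 9.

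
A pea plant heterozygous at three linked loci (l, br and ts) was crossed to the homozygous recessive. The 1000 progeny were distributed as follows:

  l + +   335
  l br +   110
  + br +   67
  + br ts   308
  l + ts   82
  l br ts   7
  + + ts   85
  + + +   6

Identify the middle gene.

The two most frequent reciprocal classes, l + + and + br ts, are the parental types, so the F1 was l + + / + br ts.
The two rarest classes, + + + and l br ts, are the double crossovers. Comparing them with the parentals, only the l allele has switched, so l is the middle locus and the order is ts – l – br.

l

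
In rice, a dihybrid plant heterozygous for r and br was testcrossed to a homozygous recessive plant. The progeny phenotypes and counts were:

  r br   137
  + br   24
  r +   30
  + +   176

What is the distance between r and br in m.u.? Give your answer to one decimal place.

The two most frequent classes, + + (176) and r br (137), are the parental types, so the F1 was + + / r br.
The recombinant classes are + br and r +: 24 + 30 = 54.
Recombination frequency = 54/367 = 0.1471 ≈ 14.7%, i.e. 14.7 m.u.

14.7 m.u.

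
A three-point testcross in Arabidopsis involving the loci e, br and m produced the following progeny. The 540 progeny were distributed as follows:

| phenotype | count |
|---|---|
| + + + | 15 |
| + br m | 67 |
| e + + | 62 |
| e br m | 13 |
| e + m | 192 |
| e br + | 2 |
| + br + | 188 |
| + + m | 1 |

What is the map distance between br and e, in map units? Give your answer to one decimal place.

5.7 map units

The two most frequent reciprocal classes, + br + and e + m, are the parental types, so the F1 was + br + / e + m.
The two rarest classes, e br + and + + m, are the double crossovers. Comparing them with the parentals, only the e allele has switched, so e is the middle locus and the order is m – e – br.
Crossovers in the e–br interval produce the single-crossover classes + + + and e br m (15 + 13 = 28) plus the double crossovers (3).
RF(e–br) = (28 + 3) / 540 = 31/540 = 0.0574 → 5.7 map units.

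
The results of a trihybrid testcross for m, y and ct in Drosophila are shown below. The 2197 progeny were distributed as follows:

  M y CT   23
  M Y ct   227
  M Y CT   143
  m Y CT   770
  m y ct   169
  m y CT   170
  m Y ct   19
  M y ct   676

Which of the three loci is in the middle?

ct

The two most frequent reciprocal classes, M y ct and m Y CT, are the parental types, so the F1 was M y ct / m Y CT.
The two rarest classes, M y CT and m Y ct, are the double crossovers. Comparing them with the parentals, only the ct allele has switched, so ct is the middle locus and the order is y – ct – m.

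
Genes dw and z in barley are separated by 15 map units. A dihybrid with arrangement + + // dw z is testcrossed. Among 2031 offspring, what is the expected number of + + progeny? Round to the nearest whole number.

A map distance of 15 map units corresponds to a recombination frequency of 0.150.
The F1 is + + / dw z, so + + is a parental gamete class with expected frequency (1 − r)/2 = 0.850/2 = 0.4250.
Expected number = 0.4250 × 2031 = 863.17 ≈ 863.

863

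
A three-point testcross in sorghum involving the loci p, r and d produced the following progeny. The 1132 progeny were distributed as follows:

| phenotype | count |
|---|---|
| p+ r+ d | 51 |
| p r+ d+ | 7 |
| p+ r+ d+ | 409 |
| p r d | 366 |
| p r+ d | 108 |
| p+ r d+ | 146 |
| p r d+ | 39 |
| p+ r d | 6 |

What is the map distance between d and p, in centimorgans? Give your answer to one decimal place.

9.1 centimorgans

The two most frequent reciprocal classes, p r d and p+ r+ d+, are the parental types, so the F1 was p r d / p+ r+ d+.
The two rarest classes, p+ r d and p r+ d+, are the double crossovers. Comparing them with the parentals, only the p allele has switched, so p is the middle locus and the order is r – p – d.
Crossovers in the p–d interval produce the single-crossover classes p r d+ and p+ r+ d (39 + 51 = 90) plus the double crossovers (13).
RF(p–d) = (90 + 13) / 1132 = 103/1132 = 0.0910 → 9.1 centimorgans.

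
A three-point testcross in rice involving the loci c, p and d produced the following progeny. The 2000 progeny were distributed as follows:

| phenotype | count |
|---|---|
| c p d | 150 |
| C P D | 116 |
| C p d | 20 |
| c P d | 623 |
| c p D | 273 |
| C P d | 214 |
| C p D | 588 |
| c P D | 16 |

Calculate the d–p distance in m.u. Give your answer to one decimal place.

15.1 m.u.

The two most frequent reciprocal classes, C p D and c P d, are the parental types, so the F1 was C p D / c P d.
The two rarest classes, C p d and c P D, are the double crossovers. Comparing them with the parentals, only the d allele has switched, so d is the middle locus and the order is p – d – c.
Crossovers in the p–d interval produce the single-crossover classes C P D and c p d (116 + 150 = 266) plus the double crossovers (36).
RF(p–d) = (266 + 36) / 2000 = 302/2000 = 0.1510 → 15.1 m.u.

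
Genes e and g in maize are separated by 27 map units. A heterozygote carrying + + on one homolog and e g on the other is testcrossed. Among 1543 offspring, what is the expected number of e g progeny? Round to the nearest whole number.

A map distance of 27 map units corresponds to a recombination frequency of 0.270.
The F1 is + + / e g, so e g is a parental gamete class with expected frequency (1 − r)/2 = 0.730/2 = 0.3650.
Expected number = 0.3650 × 1543 = 563.19 ≈ 563.

563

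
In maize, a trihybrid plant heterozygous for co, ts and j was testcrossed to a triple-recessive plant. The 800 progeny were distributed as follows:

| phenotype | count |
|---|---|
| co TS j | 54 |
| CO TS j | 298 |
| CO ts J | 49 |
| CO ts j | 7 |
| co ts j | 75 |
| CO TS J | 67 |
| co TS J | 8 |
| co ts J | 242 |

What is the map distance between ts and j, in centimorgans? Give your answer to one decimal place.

The two most frequent reciprocal classes, co ts J and CO TS j, are the parental types, so the F1 was co ts J / CO TS j.
The two rarest classes, co TS J and CO ts j, are the double crossovers. Comparing them with the parentals, only the ts allele has switched, so ts is the middle locus and the order is j – ts – co.
Crossovers in the j–ts interval produce the single-crossover classes co ts j and CO TS J (75 + 67 = 142) plus the double crossovers (15).
RF(j–ts) = (142 + 15) / 800 = 157/800 = 0.1963 → 19.6 centimorgans.

19.6 centimorgans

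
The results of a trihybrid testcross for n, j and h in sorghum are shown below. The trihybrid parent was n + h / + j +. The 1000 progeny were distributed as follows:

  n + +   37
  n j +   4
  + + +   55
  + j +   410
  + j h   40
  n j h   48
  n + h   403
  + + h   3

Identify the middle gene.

The two rarest classes, + + h and n j +, are the double crossovers. Comparing them with the parentals, only the n allele has switched, so n is the middle locus and the order is j – n – h.

n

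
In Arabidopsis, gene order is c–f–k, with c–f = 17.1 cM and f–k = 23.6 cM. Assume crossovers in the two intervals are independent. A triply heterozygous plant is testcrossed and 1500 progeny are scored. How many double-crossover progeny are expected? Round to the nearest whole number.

61

Map distances give recombination frequencies of 0.171 and 0.236 for the two intervals.
With no interference, expected double-crossover frequency = 0.171 × 0.236 = 0.04036.
Expected number = 0.04036 × 1500 = 60.53 ≈ 61.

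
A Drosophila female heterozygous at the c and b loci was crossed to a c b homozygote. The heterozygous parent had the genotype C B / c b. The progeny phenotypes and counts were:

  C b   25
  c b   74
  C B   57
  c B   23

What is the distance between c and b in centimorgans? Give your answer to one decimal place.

26.8 centimorgans

The recombinant classes are C b and c B: 25 + 23 = 48.
Recombination frequency = 48/179 = 0.2682 ≈ 26.8%, i.e. 26.8 centimorgans.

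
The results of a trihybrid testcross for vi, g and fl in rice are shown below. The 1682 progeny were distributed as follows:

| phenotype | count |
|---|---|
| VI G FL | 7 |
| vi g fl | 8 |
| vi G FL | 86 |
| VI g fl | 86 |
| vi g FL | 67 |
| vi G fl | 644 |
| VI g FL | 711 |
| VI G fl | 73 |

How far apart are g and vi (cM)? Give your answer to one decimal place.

9.2 cM

The two most frequent reciprocal classes, VI g FL and vi G fl, are the parental types, so the F1 was VI g FL / vi G fl.
The two rarest classes, VI G FL and vi g fl, are the double crossovers. Comparing them with the parentals, only the g allele has switched, so g is the middle locus and the order is vi – g – fl.
Crossovers in the vi–g interval produce the single-crossover classes vi g FL and VI G fl (67 + 73 = 140) plus the double crossovers (15).
RF(vi–g) = (140 + 15) / 1682 = 155/1682 = 0.0922 → 9.2 cM.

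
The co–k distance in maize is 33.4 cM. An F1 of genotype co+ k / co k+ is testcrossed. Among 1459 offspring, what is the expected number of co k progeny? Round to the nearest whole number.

244

A map distance of 33.4 cM corresponds to a recombination frequency of 0.334.
The F1 is co+ k / co k+, so co k is a recombinant gamete class with expected frequency r/2 = 0.334/2 = 0.1670.
Expected number = 0.1670 × 1459 = 243.65 ≈ 244.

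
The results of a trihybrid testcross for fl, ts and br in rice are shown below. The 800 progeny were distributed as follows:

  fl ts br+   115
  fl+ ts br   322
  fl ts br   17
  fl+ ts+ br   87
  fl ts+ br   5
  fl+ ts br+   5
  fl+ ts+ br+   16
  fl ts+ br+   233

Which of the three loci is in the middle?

The two most frequent reciprocal classes, fl+ ts br and fl ts+ br+, are the parental types, so the F1 was fl+ ts br / fl ts+ br+.
The two rarest classes, fl+ ts br+ and fl ts+ br, are the double crossovers. Comparing them with the parentals, only the br allele has switched, so br is the middle locus and the order is ts – br – fl.

br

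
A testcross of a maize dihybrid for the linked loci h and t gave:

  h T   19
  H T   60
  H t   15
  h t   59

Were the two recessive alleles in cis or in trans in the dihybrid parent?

cis

The two most frequent classes are H T (60) and h t (59); these are the parental (non-recombinant) types.
So the F1 carried H T on one chromosome and h t on the other — the recessive alleles are on the same chromosome (cis / coupling).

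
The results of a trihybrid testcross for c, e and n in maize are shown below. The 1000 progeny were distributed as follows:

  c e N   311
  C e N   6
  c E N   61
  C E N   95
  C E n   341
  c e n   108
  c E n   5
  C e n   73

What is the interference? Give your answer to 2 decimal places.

0.65

The two most frequent reciprocal classes, C E n and c e N, are the parental types, so the F1 was C E n / c e N.
The two rarest classes, c E n and C e N, are the double crossovers. Comparing them with the parentals, only the c allele has switched, so c is the middle locus and the order is e – c – n.
e–c: (134 + 11)/1000 = 0.1450; c–n: (203 + 11)/1000 = 0.2140.
Expected DCO frequency = 0.1450 × 0.2140 ≈ 0.03103; observed = 11/1000 ≈ 0.01100.
Coefficient of coincidence = 0.01100/0.03103 ≈ 0.35; interference = 1 − 0.35 = 0.65.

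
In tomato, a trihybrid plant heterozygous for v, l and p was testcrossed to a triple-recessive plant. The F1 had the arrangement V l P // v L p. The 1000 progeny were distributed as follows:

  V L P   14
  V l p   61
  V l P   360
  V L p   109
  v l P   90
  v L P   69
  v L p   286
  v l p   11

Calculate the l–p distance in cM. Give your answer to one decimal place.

15.5 cM

The two rarest classes, V L P and v l p, are the double crossovers. Comparing them with the parentals, only the l allele has switched, so l is the middle locus and the order is v – l – p.
Crossovers in the l–p interval produce the single-crossover classes V l p and v L P (61 + 69 = 130) plus the double crossovers (25).
RF(l–p) = (130 + 25) / 1000 = 155/1000 = 0.1550 → 15.5 cM.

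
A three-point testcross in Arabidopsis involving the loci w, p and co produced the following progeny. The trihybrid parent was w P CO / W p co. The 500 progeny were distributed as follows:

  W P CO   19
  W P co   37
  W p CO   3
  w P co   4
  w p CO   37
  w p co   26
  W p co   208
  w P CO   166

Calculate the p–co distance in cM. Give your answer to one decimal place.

16.2 cM

The two rarest classes, w P co and W p CO, are the double crossovers. Comparing them with the parentals, only the co allele has switched, so co is the middle locus and the order is w – co – p.
Crossovers in the co–p interval produce the single-crossover classes w p CO and W P co (37 + 37 = 74) plus the double crossovers (7).
RF(co–p) = (74 + 7) / 500 = 81/500 = 0.1620 → 16.2 cM.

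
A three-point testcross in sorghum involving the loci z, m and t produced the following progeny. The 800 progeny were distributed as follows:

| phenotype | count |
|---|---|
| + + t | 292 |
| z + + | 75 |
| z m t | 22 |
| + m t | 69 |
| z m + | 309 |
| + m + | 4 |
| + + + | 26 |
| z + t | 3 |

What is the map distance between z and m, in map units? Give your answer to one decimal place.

The two most frequent reciprocal classes, z m + and + + t, are the parental types, so the F1 was z m + / + + t.
The two rarest classes, + m + and z + t, are the double crossovers. Comparing them with the parentals, only the z allele has switched, so z is the middle locus and the order is t – z – m.
Crossovers in the z–m interval produce the single-crossover classes z + + and + m t (75 + 69 = 144) plus the double crossovers (7).
RF(z–m) = (144 + 7) / 800 = 151/800 = 0.1888 → 18.9 map units.

18.9 map units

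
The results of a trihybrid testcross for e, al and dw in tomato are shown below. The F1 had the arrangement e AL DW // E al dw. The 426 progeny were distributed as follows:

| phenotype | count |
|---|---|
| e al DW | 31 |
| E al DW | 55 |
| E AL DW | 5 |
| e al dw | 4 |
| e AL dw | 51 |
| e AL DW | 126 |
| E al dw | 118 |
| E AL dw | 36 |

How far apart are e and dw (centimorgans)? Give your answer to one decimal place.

27.0 centimorgans

The two rarest classes, E AL DW and e al dw, are the double crossovers. Comparing them with the parentals, only the e allele has switched, so e is the middle locus and the order is al – e – dw.
Crossovers in the e–dw interval produce the single-crossover classes e AL dw and E al DW (51 + 55 = 106) plus the double crossovers (9).
RF(e–dw) = (106 + 9) / 426 = 115/426 = 0.2700 → 27.0 centimorgans.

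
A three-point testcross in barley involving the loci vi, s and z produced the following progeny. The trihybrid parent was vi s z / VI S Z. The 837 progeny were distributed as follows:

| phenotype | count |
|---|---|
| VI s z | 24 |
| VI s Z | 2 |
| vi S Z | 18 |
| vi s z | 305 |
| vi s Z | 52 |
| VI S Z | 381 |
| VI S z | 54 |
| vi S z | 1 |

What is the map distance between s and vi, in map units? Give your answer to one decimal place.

5.4 map units

The two rarest classes, vi S z and VI s Z, are the double crossovers. Comparing them with the parentals, only the s allele has switched, so s is the middle locus and the order is z – s – vi.
Crossovers in the s–vi interval produce the single-crossover classes VI s z and vi S Z (24 + 18 = 42) plus the double crossovers (3).
RF(s–vi) = (42 + 3) / 837 = 45/837 = 0.0538 → 5.4 map units.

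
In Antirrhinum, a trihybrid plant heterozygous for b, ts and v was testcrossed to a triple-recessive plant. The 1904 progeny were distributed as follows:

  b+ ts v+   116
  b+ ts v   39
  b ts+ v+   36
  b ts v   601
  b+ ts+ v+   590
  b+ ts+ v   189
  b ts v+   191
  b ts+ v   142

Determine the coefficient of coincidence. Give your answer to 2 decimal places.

0.94

The two most frequent reciprocal classes, b+ ts+ v+ and b ts v, are the parental types, so the F1 was b+ ts+ v+ / b ts v.
The two rarest classes, b ts+ v+ and b+ ts v, are the double crossovers. Comparing them with the parentals, only the b allele has switched, so b is the middle locus and the order is ts – b – v.
ts–b: (258 + 75)/1904 = 0.1749; b–v: (380 + 75)/1904 = 0.2390.
Expected DCO frequency = 0.1749 × 0.2390 ≈ 0.04180; observed = 75/1904 ≈ 0.03939.
Coefficient of coincidence = 0.03939/0.04180 ≈ 0.94.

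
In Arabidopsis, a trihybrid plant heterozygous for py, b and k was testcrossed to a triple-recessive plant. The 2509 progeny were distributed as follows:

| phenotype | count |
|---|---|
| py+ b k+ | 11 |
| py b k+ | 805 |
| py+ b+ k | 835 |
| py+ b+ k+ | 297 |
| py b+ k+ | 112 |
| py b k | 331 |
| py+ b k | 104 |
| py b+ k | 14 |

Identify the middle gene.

py

The two most frequent reciprocal classes, py b k+ and py+ b+ k, are the parental types, so the F1 was py b k+ / py+ b+ k.
The two rarest classes, py+ b k+ and py b+ k, are the double crossovers. Comparing them with the parentals, only the py allele has switched, so py is the middle locus and the order is k – py – b.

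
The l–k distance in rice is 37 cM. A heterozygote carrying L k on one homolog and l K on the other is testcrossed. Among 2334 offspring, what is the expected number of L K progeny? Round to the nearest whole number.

432

A map distance of 37 cM corresponds to a recombination frequency of 0.370.
The F1 is L k / l K, so L K is a recombinant gamete class with expected frequency r/2 = 0.370/2 = 0.1850.
Expected number = 0.1850 × 2334 = 431.79 ≈ 432.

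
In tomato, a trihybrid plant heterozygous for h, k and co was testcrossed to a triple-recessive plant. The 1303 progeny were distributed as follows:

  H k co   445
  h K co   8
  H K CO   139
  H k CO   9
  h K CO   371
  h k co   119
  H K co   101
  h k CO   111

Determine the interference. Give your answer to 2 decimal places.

0.65

The two most frequent reciprocal classes, h K CO and H k co, are the parental types, so the F1 was h K CO / H k co.
The two rarest classes, h K co and H k CO, are the double crossovers. Comparing them with the parentals, only the co allele has switched, so co is the middle locus and the order is h – co – k.
h–co: (258 + 17)/1303 = 0.2111; co–k: (212 + 17)/1303 = 0.1757.
Expected DCO frequency = 0.2111 × 0.1757 ≈ 0.03709; observed = 17/1303 ≈ 0.01305.
Coefficient of coincidence = 0.01305/0.03709 ≈ 0.35; interference = 1 − 0.35 = 0.65.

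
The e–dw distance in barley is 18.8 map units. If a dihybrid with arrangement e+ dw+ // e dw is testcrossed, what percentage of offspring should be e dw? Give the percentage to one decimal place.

40.6%

A map distance of 18.8 map units corresponds to a recombination frequency of 0.188.
The F1 is e+ dw+ / e dw, so e dw is a parental gamete class with expected frequency (1 − r)/2 = 0.812/2 = 0.4060.
That is 0.4060 = 40.6% of the progeny.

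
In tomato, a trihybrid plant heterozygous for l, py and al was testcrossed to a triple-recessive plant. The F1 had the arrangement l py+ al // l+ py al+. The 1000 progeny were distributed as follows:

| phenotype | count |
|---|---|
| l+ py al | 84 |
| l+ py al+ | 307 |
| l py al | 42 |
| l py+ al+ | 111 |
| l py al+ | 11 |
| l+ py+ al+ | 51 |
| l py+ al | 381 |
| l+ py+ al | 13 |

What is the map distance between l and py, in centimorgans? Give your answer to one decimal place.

11.7 centimorgans

The two rarest classes, l+ py+ al and l py al+, are the double crossovers. Comparing them with the parentals, only the l allele has switched, so l is the middle locus and the order is al – l – py.
Crossovers in the l–py interval produce the single-crossover classes l py al and l+ py+ al+ (42 + 51 = 93) plus the double crossovers (24).
RF(l–py) = (93 + 24) / 1000 = 117/1000 = 0.1170 → 11.7 centimorgans.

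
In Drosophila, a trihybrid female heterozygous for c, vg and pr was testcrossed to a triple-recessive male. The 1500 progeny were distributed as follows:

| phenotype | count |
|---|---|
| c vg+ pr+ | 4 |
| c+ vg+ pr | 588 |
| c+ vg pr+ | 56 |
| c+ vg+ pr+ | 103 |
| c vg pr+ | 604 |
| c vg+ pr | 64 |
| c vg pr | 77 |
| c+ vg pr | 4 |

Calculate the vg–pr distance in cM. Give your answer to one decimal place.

The two most frequent reciprocal classes, c vg pr+ and c+ vg+ pr, are the parental types, so the F1 was c vg pr+ / c+ vg+ pr.
The two rarest classes, c vg+ pr+ and c+ vg pr, are the double crossovers. Comparing them with the parentals, only the vg allele has switched, so vg is the middle locus and the order is c – vg – pr.
Crossovers in the vg–pr interval produce the single-crossover classes c vg pr and c+ vg+ pr+ (77 + 103 = 180) plus the double crossovers (8).
RF(vg–pr) = (180 + 8) / 1500 = 188/1500 = 0.1253 → 12.5 cM.

12.5 cM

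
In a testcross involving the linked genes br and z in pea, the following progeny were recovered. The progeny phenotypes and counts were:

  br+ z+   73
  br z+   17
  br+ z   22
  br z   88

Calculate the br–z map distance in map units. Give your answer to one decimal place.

The two most frequent classes, br+ z+ (73) and br z (88), are the parental types, so the F1 was br+ z+ / br z.
The recombinant classes are br+ z and br z+: 22 + 17 = 39.
Recombination frequency = 39/200 = 0.1950 ≈ 19.5%, i.e. 19.5 map units.

19.5 map units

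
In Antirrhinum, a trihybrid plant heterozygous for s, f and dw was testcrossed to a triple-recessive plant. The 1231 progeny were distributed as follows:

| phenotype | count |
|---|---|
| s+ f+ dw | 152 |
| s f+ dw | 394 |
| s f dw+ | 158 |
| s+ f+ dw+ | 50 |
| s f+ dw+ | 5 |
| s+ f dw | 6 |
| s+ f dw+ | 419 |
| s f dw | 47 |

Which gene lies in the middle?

The two most frequent reciprocal classes, s f+ dw and s+ f dw+, are the parental types, so the F1 was s f+ dw / s+ f dw+.
The two rarest classes, s f+ dw+ and s+ f dw, are the double crossovers. Comparing them with the parentals, only the dw allele has switched, so dw is the middle locus and the order is s – dw – f.

dw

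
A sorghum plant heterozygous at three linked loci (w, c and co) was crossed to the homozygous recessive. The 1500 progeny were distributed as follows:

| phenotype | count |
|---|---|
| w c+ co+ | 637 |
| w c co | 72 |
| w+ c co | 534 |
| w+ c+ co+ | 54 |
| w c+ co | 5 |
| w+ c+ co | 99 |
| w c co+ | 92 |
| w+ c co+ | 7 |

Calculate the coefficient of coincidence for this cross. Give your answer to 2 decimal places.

0.64

The two most frequent reciprocal classes, w c+ co+ and w+ c co, are the parental types, so the F1 was w c+ co+ / w+ c co.
The two rarest classes, w c+ co and w+ c co+, are the double crossovers. Comparing them with the parentals, only the co allele has switched, so co is the middle locus and the order is c – co – w.
c–co: (191 + 12)/1500 = 0.1353; co–w: (126 + 12)/1500 = 0.0920.
Expected DCO frequency = 0.1353 × 0.0920 ≈ 0.01245; observed = 12/1500 ≈ 0.00800.
Coefficient of coincidence = 0.00800/0.01245 ≈ 0.64.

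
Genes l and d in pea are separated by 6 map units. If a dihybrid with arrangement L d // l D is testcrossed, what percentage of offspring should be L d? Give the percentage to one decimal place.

47.0%

A map distance of 6 map units corresponds to a recombination frequency of 0.060.
The F1 is L d / l D, so L d is a parental gamete class with expected frequency (1 − r)/2 = 0.940/2 = 0.4700.
That is 0.4700 = 47.0% of the progeny.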